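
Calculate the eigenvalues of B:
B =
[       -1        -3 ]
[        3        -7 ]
λ = -4, -4

Solve det(B - λI) = 0. For a 2×2 matrix the characteristic equation is λ² - (trace)λ + det = 0.
trace(B) = a + d = -1 - 7 = -8.
det(B) = a*d - b*c = (-1)*(-7) - (-3)*(3) = 7 + 9 = 16.
Characteristic equation: λ² - (-8)λ + (16) = 0.
Discriminant = (-8)² - 4*(16) = 64 - 64 = 0.
λ = (-8 ± √0) / 2 = (-8 ± 0) / 2 = -4, -4.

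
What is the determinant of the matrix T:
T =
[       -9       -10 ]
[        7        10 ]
det(T) = -20

For a 2×2 matrix [[a, b], [c, d]], det = a*d - b*c.
det(T) = (-9)*(10) - (-10)*(7) = -90 + 70 = -20.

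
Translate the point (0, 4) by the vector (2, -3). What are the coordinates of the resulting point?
(2, 1)

Translation by (2, -3):
x' = 0 + 2 = 2
y' = 4 + -3 = 1
Homogeneous matrix: [[1, 0, 2], [0, 1, -3], [0, 0, 1]]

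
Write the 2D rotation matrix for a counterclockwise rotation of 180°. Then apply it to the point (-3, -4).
R = [[-1, 0], [0, -1]]; R·(-3, -4) = (3, 4)

Rotation matrix formula: R(θ) = [[cos θ, -sin θ], [sin θ, cos θ]]
For θ = 180°:
cos(180°) = -1
sin(180°) = 0
R = [[-1, 0], [0, -1]]
Apply to (-3, -4): [-1·-3 + (0)·-4, 0·-3 + -1·-4] = (3, 4)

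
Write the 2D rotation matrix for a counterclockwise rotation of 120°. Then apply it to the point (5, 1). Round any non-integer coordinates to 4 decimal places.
R = [[-1/2, -√3/2], [√3/2, -1/2]]; R·(5, 1) = (-3.3660, 3.8301)

Rotation matrix formula: R(θ) = [[cos θ, -sin θ], [sin θ, cos θ]]
For θ = 120°:
cos(120°) = -1/2
sin(120°) = √3/2
R = [[-1/2, -√3/2], [√3/2, -1/2]]
Apply to (5, 1): [-1/2·5 + (-√3/2)·1, √3/2·5 + -1/2·1] = (-3.3660, 3.8301)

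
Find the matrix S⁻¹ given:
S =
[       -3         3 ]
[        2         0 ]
det(S) = -6
S⁻¹ =
[        0       1/2 ]
[      1/3       1/2 ]

For a 2×2 matrix S = [[a, b], [c, d]] with det(S) ≠ 0, S⁻¹ = (1/det(S)) * [[d, -b], [-c, a]].
det(S) = (-3)*(0) - (3)*(2) = 0 - 6 = -6.
S⁻¹ = (1/-6) * [[0, -3], [-2, -3]].
Dividing each entry by -6 and reducing:
S⁻¹ =
[        0       1/2 ]
[      1/3       1/2 ]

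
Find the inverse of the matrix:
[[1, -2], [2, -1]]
[[-1/3, 2/3], [-2/3, 1/3]]

For [[a,b],[c,d]], inverse = (1/det)·[[d,-b],[-c,a]]
det = 1·-1 - -2·2 = 3
Inverse = (1/3)·[[-1, 2], [-2, 1]]
        = [[-1/3, 2/3], [-2/3, 1/3]]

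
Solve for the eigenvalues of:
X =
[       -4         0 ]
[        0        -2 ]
λ = -4, -2

Solve det(X - λI) = 0. For a 2×2 matrix the characteristic equation is λ² - (trace)λ + det = 0.
trace(X) = a + d = -4 - 2 = -6.
det(X) = a*d - b*c = (-4)*(-2) - (0)*(0) = 8 - 0 = 8.
Characteristic equation: λ² - (-6)λ + (8) = 0.
Discriminant = (-6)² - 4*(8) = 36 - 32 = 4.
λ = (-6 ± √4) / 2 = (-6 ± 2) / 2 = -4, -2.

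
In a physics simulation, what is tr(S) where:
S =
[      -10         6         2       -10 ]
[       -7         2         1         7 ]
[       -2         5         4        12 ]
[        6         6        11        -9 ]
tr(S) = -10 + 2 + 4 - 9 = -13

The trace of a square matrix is the sum of its diagonal entries.
Diagonal entries of S: S[0][0] = -10, S[1][1] = 2, S[2][2] = 4, S[3][3] = -9.
tr(S) = -10 + 2 + 4 - 9 = -13.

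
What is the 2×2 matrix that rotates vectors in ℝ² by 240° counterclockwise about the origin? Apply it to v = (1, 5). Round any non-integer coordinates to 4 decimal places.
R = [[-1/2, √3/2], [-√3/2, -1/2]]; R·v = (3.8301, -3.3660)

A counterclockwise rotation by angle θ in ℝ² has matrix R(θ) = [[cos θ, -sin θ], [sin θ, cos θ]].
For θ = 240°: cos θ = -1/2, sin θ = -√3/2.
R(240°) = [[-1/2, √3/2], [-√3/2, -1/2]].
R·v = [-1/2·1 + (√3/2)·5, -√3/2·1 + -1/2·5] = (3.8301, -3.3660).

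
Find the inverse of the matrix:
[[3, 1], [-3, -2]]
[[2/3, 1/3], [-1, -1]]

For [[a,b],[c,d]], inverse = (1/det)·[[d,-b],[-c,a]]
det = 3·-2 - 1·-3 = -3
Inverse = (1/-3)·[[-2, -1], [3, 3]]
        = [[2/3, 1/3], [-1, -1]]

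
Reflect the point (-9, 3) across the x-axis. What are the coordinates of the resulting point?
(-9, -3)

Reflection across x-axis: (-9, 3) → (-9, -3)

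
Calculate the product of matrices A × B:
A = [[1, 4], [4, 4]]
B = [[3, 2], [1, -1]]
[[7, -2], [16, 4]]

Matrix multiplication:
C[0][0] = 1×3 + 4×1 = 7
C[0][1] = 1×2 + 4×-1 = -2
C[1][0] = 4×3 + 4×1 = 16
C[1][1] = 4×2 + 4×-1 = 4
Result: [[7, -2], [16, 4]]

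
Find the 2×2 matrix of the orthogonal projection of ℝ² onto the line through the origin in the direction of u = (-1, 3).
[[1/10, -3/10], [-3/10, 9/10]]

The orthogonal projection onto the line spanned by a nonzero vector u = (a, b) has matrix P = (u uᵀ) / (uᵀ u) = (1/(a² + b²)) · [[a², ab], [ab, b²]].
Here u = (-1, 3), so a² + b² = 1 + 9 = 10.
P = (1/10) · [[1, -3], [-3, 9]] = [[1/10, -3/10], [-3/10, 9/10]].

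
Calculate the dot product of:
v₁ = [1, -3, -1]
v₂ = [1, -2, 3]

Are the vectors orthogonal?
4, No

The dot product is the sum of products of corresponding components.
v₁·v₂ = (1)*(1) + (-3)*(-2) + (-1)*(3) = 1 + 6 - 3 = 4.
Two vectors are orthogonal iff their dot product is 0; here the dot product is 4, so the vectors are not orthogonal.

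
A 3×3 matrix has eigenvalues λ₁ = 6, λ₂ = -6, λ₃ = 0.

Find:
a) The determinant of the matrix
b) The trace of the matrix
det = 0, trace = 0

Two standard eigenvalue identities:
- det(A) equals the product of the eigenvalues (counted with multiplicity).
- trace(A) equals the sum of the eigenvalues.
det(A) = (6)*(-6)*(0) = 0.
trace(A) = 6 - 6 + 0 = 0.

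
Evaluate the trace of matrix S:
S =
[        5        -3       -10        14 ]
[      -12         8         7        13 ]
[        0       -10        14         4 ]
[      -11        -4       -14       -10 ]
tr(S) = 5 + 8 + 14 - 10 = 17

The trace of a square matrix is the sum of its diagonal entries.
Diagonal entries of S: S[0][0] = 5, S[1][1] = 8, S[2][2] = 14, S[3][3] = -10.
tr(S) = 5 + 8 + 14 - 10 = 17.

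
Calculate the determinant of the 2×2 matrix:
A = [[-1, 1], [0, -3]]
3

For A = [[a, b], [c, d]], det(A) = a*d - b*c.
det(A) = (-1)*(-3) - (1)*(0) = 3 - 0 = 3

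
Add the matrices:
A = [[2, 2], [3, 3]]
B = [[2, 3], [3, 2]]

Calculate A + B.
[[4, 5], [6, 5]]

Add corresponding elements:
(2)+(2)=4
(2)+(3)=5
(3)+(3)=6
(3)+(2)=5
A + B = [[4, 5], [6, 5]]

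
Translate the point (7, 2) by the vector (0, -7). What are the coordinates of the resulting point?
(7, -5)

Translation by (0, -7):
x' = 7 + 0 = 7
y' = 2 + -7 = -5
Homogeneous matrix: [[1, 0, 0], [0, 1, -7], [0, 0, 1]]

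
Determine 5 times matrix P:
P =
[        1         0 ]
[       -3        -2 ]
5P =
[        5         0 ]
[      -15       -10 ]

Scalar multiplication is elementwise: (5P)[i][j] = 5 * P[i][j].
  (5P)[0][0] = 5 * (1) = 5
  (5P)[0][1] = 5 * (0) = 0
  (5P)[1][0] = 5 * (-3) = -15
  (5P)[1][1] = 5 * (-2) = -10
5P =
[        5         0 ]
[      -15       -10 ]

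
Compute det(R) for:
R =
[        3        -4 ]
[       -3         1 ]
det(R) = -9

For a 2×2 matrix [[a, b], [c, d]], det = a*d - b*c.
det(R) = (3)*(1) - (-4)*(-3) = 3 - 12 = -9.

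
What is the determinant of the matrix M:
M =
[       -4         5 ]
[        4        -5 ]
det(M) = 0

For a 2×2 matrix [[a, b], [c, d]], det = a*d - b*c.
det(M) = (-4)*(-5) - (5)*(4) = 20 - 20 = 0.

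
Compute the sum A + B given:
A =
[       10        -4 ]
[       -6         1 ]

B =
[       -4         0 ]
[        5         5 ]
A + B =
[        6        -4 ]
[       -1         6 ]

Matrix addition is elementwise: (A+B)[i][j] = A[i][j] + B[i][j].
  (A+B)[0][0] = (10) + (-4) = 6
  (A+B)[0][1] = (-4) + (0) = -4
  (A+B)[1][0] = (-6) + (5) = -1
  (A+B)[1][1] = (1) + (5) = 6
A + B =
[        6        -4 ]
[       -1         6 ]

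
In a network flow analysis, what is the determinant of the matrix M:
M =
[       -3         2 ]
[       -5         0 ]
det(M) = 10

For a 2×2 matrix [[a, b], [c, d]], det = a*d - b*c.
det(M) = (-3)*(0) - (2)*(-5) = 0 + 10 = 10.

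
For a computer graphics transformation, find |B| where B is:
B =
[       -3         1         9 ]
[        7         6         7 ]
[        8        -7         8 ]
det(B) = -1164

Expand along row 0 (cofactor expansion): det(B) = a*(e*i - f*h) - b*(d*i - f*g) + c*(d*h - e*g), where the 3×3 is [[a, b, c], [d, e, f], [g, h, i]].
Minor M_00 = (6)*(8) - (7)*(-7) = 48 + 49 = 97.
Minor M_01 = (7)*(8) - (7)*(8) = 56 - 56 = 0.
Minor M_02 = (7)*(-7) - (6)*(8) = -49 - 48 = -97.
det(B) = (-3)*(97) - (1)*(0) + (9)*(-97) = -291 + 0 - 873 = -1164.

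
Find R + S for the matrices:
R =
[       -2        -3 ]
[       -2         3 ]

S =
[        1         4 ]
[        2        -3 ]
R + S =
[       -1         1 ]
[        0         0 ]

Matrix addition is elementwise: (R+S)[i][j] = R[i][j] + S[i][j].
  (R+S)[0][0] = (-2) + (1) = -1
  (R+S)[0][1] = (-3) + (4) = 1
  (R+S)[1][0] = (-2) + (2) = 0
  (R+S)[1][1] = (3) + (-3) = 0
R + S =
[       -1         1 ]
[        0         0 ]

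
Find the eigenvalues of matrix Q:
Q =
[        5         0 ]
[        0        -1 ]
λ = -1, 5

Solve det(Q - λI) = 0. For a 2×2 matrix the characteristic equation is λ² - (trace)λ + det = 0.
trace(Q) = a + d = 5 - 1 = 4.
det(Q) = a*d - b*c = (5)*(-1) - (0)*(0) = -5 - 0 = -5.
Characteristic equation: λ² - (4)λ + (-5) = 0.
Discriminant = (4)² - 4*(-5) = 16 + 20 = 36.
λ = (4 ± √36) / 2 = (4 ± 6) / 2 = -1, 5.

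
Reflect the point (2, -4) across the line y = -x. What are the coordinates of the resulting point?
(4, -2)

Reflection across line y = -x: (2, -4) → (4, -2)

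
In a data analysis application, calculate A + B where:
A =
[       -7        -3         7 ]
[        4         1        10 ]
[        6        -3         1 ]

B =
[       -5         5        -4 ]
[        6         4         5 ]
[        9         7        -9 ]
A + B =
[      -12         2         3 ]
[       10         5        15 ]
[       15         4        -8 ]

Matrix addition is elementwise: (A+B)[i][j] = A[i][j] + B[i][j].
  (A+B)[0][0] = (-7) + (-5) = -12
  (A+B)[0][1] = (-3) + (5) = 2
  (A+B)[0][2] = (7) + (-4) = 3
  (A+B)[1][0] = (4) + (6) = 10
  (A+B)[1][1] = (1) + (4) = 5
  (A+B)[1][2] = (10) + (5) = 15
  (A+B)[2][0] = (6) + (9) = 15
  (A+B)[2][1] = (-3) + (7) = 4
  (A+B)[2][2] = (1) + (-9) = -8
A + B =
[      -12         2         3 ]
[       10         5        15 ]
[       15         4        -8 ]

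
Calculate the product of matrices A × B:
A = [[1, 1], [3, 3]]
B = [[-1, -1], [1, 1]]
[[0, 0], [0, 0]]

Matrix multiplication:
C[0][0] = 1×-1 + 1×1 = 0
C[0][1] = 1×-1 + 1×1 = 0
C[1][0] = 3×-1 + 3×1 = 0
C[1][1] = 3×-1 + 3×1 = 0
Result: [[0, 0], [0, 0]]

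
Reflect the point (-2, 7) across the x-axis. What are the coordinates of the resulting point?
(-2, -7)

Reflection across x-axis: (-2, 7) → (-2, -7)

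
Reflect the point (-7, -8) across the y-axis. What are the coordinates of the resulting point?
(7, -8)

Reflection across y-axis: (-7, -8) → (7, -8)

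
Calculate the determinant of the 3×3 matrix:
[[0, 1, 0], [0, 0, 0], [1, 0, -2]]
0

Expansion along first row:
det = 0·det([[0,0],[0,-2]]) - 1·det([[0,0],[1,-2]]) + 0·det([[0,0],[1,0]])
    = 0·(0·-2 - 0·0) - 1·(0·-2 - 0·1) + 0·(0·0 - 0·1)
    = 0·0 - 1·0 + 0·0
    = 0 + 0 + 0 = 0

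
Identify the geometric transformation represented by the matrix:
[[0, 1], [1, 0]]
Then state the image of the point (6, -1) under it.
reflection across the line y = x; image of (6, -1) is (-1, 6)

This is a symmetric orthogonal matrix with determinant -1, which characterizes a reflection in ℝ².
The matrix [[0, 1], [1, 0]] represents: reflection across the line y = x.
Applying it to (6, -1): [0·6 + 1·-1, 1·6 + 0·-1] = (-1, 6).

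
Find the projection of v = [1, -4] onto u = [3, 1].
[-3/10, -1/10]

The projection of v onto u is proj_u(v) = ((v·u) / (u·u)) · u.
v·u = (1)*(3) + (-4)*(1) = -1.
u·u = (3)*(3) + (1)*(1) = 10.
coefficient = -1 / 10 = -1/10.
proj_u(v) = -1/10 · [3, 1] = [-3/10, -1/10].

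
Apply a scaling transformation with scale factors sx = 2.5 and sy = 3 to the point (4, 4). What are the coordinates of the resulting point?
(10.0, 12)

Scaling matrix:
[[2.50, 0], [0, 3]]
Result: (4 × 2.5, 4 × 3) = (10.0, 12)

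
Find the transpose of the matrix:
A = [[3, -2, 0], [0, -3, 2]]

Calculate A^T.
[[3, 0], [-2, -3], [0, 2]]

The transpose sends entry (i,j) to (j,i); rows become columns.
Row 0 of A: [3, -2, 0] -> column 0 of A^T.
Row 1 of A: [0, -3, 2] -> column 1 of A^T.
A^T = [[3, 0], [-2, -3], [0, 2]]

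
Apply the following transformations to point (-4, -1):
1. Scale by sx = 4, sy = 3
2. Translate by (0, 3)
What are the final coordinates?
(-16, 0)

Step 1: Scale (-4, -1) by (sx, sy) = (4, 3) → (-16, -3)
Step 2: Translate by (0, 3) → (-16, 0)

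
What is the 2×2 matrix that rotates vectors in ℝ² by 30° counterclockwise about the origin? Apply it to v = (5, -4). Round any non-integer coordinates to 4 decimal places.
R = [[√3/2, -1/2], [1/2, √3/2]]; R·v = (6.3301, -0.9641)

A counterclockwise rotation by angle θ in ℝ² has matrix R(θ) = [[cos θ, -sin θ], [sin θ, cos θ]].
For θ = 30°: cos θ = √3/2, sin θ = 1/2.
R(30°) = [[√3/2, -1/2], [1/2, √3/2]].
R·v = [√3/2·5 + (-1/2)·-4, 1/2·5 + √3/2·-4] = (6.3301, -0.9641).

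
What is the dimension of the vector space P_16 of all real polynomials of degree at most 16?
Dimension = 17

A polynomial of degree at most 16 can be written as a₀ + a₁x + a₂x² + … + a_16x^16, with 17 free coefficients a₀, …, a_16.
The set {1, x, x², …, x^16} is a basis: it spans P_16 (every such polynomial is a linear combination of these) and is linearly independent (a polynomial is zero iff all its coefficients are zero).
Therefore dim(P_16) = 16 + 1 = 17.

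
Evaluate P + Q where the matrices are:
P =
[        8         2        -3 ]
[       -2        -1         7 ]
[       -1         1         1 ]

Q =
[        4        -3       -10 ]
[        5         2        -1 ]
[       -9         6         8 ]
P + Q =
[       12        -1       -13 ]
[        3         1         6 ]
[      -10         7         9 ]

Matrix addition is elementwise: (P+Q)[i][j] = P[i][j] + Q[i][j].
  (P+Q)[0][0] = (8) + (4) = 12
  (P+Q)[0][1] = (2) + (-3) = -1
  (P+Q)[0][2] = (-3) + (-10) = -13
  (P+Q)[1][0] = (-2) + (5) = 3
  (P+Q)[1][1] = (-1) + (2) = 1
  (P+Q)[1][2] = (7) + (-1) = 6
  (P+Q)[2][0] = (-1) + (-9) = -10
  (P+Q)[2][1] = (1) + (6) = 7
  (P+Q)[2][2] = (1) + (8) = 9
P + Q =
[       12        -1       -13 ]
[        3         1         6 ]
[      -10         7         9 ]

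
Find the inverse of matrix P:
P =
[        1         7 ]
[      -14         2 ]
det(P) = 100
P⁻¹ =
[     1/50    -7/100 ]
[     7/50     1/100 ]

For a 2×2 matrix P = [[a, b], [c, d]] with det(P) ≠ 0, P⁻¹ = (1/det(P)) * [[d, -b], [-c, a]].
det(P) = (1)*(2) - (7)*(-14) = 2 + 98 = 100.
P⁻¹ = (1/100) * [[2, -7], [14, 1]].
Dividing each entry by 100 and reducing:
P⁻¹ =
[     1/50    -7/100 ]
[     7/50     1/100 ]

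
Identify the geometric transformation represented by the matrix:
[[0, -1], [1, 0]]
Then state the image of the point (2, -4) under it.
rotation by 90° counterclockwise; image of (2, -4) is (4, 2)

This matches the form [[cos θ, -sin θ], [sin θ, cos θ]] of a rotation matrix; reading off cos θ and sin θ gives the angle.
The matrix [[0, -1], [1, 0]] represents: rotation by 90° counterclockwise.
Applying it to (2, -4): [0·2 + -1·-4, 1·2 + 0·-4] = (4, 2).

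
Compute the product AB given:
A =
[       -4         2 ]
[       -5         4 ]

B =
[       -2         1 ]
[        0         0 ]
AB =
[        8        -4 ]
[       10        -5 ]

Matrix multiplication: (AB)[i][j] = sum over k of A[i][k] * B[k][j].
  (AB)[0][0] = (-4)*(-2) + (2)*(0) = 8
  (AB)[0][1] = (-4)*(1) + (2)*(0) = -4
  (AB)[1][0] = (-5)*(-2) + (4)*(0) = 10
  (AB)[1][1] = (-5)*(1) + (4)*(0) = -5
AB =
[        8        -4 ]
[       10        -5 ]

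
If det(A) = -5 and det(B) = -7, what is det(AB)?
35

Use the multiplicative property of determinants: det(AB) = det(A)*det(B).
det(AB) = (-5)*(-7) = 35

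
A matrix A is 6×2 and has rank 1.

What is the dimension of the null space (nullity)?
1

The rank-nullity theorem for an m×n matrix states:
rank(A) + nullity(A) = n (the number of columns).
Here n = 2 and rank(A) = 1, so nullity(A) = 2 - 1 = 1.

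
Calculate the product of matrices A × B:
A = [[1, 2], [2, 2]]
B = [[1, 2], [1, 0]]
[[3, 2], [4, 4]]

Matrix multiplication:
C[0][0] = 1×1 + 2×1 = 3
C[0][1] = 1×2 + 2×0 = 2
C[1][0] = 2×1 + 2×1 = 4
C[1][1] = 2×2 + 2×0 = 4
Result: [[3, 2], [4, 4]]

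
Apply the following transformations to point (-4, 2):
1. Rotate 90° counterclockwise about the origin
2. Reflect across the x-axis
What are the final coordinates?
(-2, 4)

Step 1: Rotate 90° → (-2, -4)
Step 2: Reflect across the x-axis → (-2, 4)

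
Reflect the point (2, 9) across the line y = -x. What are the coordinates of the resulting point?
(-9, -2)

Reflection across line y = -x: (2, 9) → (-9, -2)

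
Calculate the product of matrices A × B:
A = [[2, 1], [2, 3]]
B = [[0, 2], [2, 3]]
[[2, 7], [6, 13]]

Matrix multiplication:
C[0][0] = 2×0 + 1×2 = 2
C[0][1] = 2×2 + 1×3 = 7
C[1][0] = 2×0 + 3×2 = 6
C[1][1] = 2×2 + 3×3 = 13
Result: [[2, 7], [6, 13]]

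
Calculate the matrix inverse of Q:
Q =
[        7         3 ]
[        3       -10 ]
det(Q) = -79
Q⁻¹ =
[    10/79      3/79 ]
[     3/79     -7/79 ]

For a 2×2 matrix Q = [[a, b], [c, d]] with det(Q) ≠ 0, Q⁻¹ = (1/det(Q)) * [[d, -b], [-c, a]].
det(Q) = (7)*(-10) - (3)*(3) = -70 - 9 = -79.
Q⁻¹ = (1/-79) * [[-10, -3], [-3, 7]].
Dividing each entry by -79 and reducing:
Q⁻¹ =
[    10/79      3/79 ]
[     3/79     -7/79 ]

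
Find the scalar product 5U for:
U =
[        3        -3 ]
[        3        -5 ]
5U =
[       15       -15 ]
[       15       -25 ]

Scalar multiplication is elementwise: (5U)[i][j] = 5 * U[i][j].
  (5U)[0][0] = 5 * (3) = 15
  (5U)[0][1] = 5 * (-3) = -15
  (5U)[1][0] = 5 * (3) = 15
  (5U)[1][1] = 5 * (-5) = -25
5U =
[       15       -15 ]
[       15       -25 ]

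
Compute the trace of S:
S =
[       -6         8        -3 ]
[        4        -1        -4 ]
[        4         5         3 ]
tr(S) = -6 - 1 + 3 = -4

The trace of a square matrix is the sum of its diagonal entries.
Diagonal entries of S: S[0][0] = -6, S[1][1] = -1, S[2][2] = 3.
tr(S) = -6 - 1 + 3 = -4.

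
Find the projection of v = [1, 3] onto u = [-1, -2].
[7/5, 14/5]

The projection of v onto u is proj_u(v) = ((v·u) / (u·u)) · u.
v·u = (1)*(-1) + (3)*(-2) = -7.
u·u = (-1)*(-1) + (-2)*(-2) = 5.
coefficient = -7 / 5 = -7/5.
proj_u(v) = -7/5 · [-1, -2] = [7/5, 14/5].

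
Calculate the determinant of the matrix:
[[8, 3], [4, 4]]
20

For a 2×2 matrix [[a, b], [c, d]], det = ad - bc
det = (8)(4) - (3)(4) = 32 - 12 = 20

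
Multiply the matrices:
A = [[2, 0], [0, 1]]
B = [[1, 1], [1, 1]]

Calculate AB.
[[2, 2], [1, 1]]

Each entry (i,j) of AB = sum over k of A[i][k]*B[k][j].
(AB)[0][0] = (2)*(1) + (0)*(1) = 2
(AB)[0][1] = (2)*(1) + (0)*(1) = 2
(AB)[1][0] = (0)*(1) + (1)*(1) = 1
(AB)[1][1] = (0)*(1) + (1)*(1) = 1
AB = [[2, 2], [1, 1]]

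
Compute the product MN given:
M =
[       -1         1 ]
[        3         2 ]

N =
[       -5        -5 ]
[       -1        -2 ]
MN =
[        4         3 ]
[      -17       -19 ]

Matrix multiplication: (MN)[i][j] = sum over k of M[i][k] * N[k][j].
  (MN)[0][0] = (-1)*(-5) + (1)*(-1) = 4
  (MN)[0][1] = (-1)*(-5) + (1)*(-2) = 3
  (MN)[1][0] = (3)*(-5) + (2)*(-1) = -17
  (MN)[1][1] = (3)*(-5) + (2)*(-2) = -19
MN =
[        4         3 ]
[      -17       -19 ]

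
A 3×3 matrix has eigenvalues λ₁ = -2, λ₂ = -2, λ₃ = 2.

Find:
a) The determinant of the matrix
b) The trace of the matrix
det = 8, trace = -2

Two standard eigenvalue identities:
- det(A) equals the product of the eigenvalues (counted with multiplicity).
- trace(A) equals the sum of the eigenvalues.
det(A) = (-2)*(-2)*(2) = 8.
trace(A) = -2 - 2 + 2 = -2.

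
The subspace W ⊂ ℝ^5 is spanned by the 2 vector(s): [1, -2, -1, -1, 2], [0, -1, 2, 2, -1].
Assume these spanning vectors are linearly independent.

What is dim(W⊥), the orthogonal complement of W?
dim(W⊥) = 3

For any subspace W of ℝ^n, dim(W) + dim(W⊥) = n (the whole-space dimension).
Here the given 2 vectors are linearly independent, so dim(W) = 2.
Thus dim(W⊥) = n - dim(W) = 5 - 2 = 3.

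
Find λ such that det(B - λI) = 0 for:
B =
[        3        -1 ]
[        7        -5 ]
λ = -4, 2

Solve det(B - λI) = 0. For a 2×2 matrix the characteristic equation is λ² - (trace)λ + det = 0.
trace(B) = a + d = 3 - 5 = -2.
det(B) = a*d - b*c = (3)*(-5) - (-1)*(7) = -15 + 7 = -8.
Characteristic equation: λ² - (-2)λ + (-8) = 0.
Discriminant = (-2)² - 4*(-8) = 4 + 32 = 36.
λ = (-2 ± √36) / 2 = (-2 ± 6) / 2 = -4, 2.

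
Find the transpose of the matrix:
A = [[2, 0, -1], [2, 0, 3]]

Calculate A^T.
[[2, 2], [0, 0], [-1, 3]]

The transpose sends entry (i,j) to (j,i); rows become columns.
Row 0 of A: [2, 0, -1] -> column 0 of A^T.
Row 1 of A: [2, 0, 3] -> column 1 of A^T.
A^T = [[2, 2], [0, 0], [-1, 3]]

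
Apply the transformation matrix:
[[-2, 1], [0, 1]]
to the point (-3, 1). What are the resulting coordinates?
(7, 1)

Matrix multiplication:
[[-2, 1], [0, 1]] × [-3, 1]ᵀ
= [-2×-3 + 1×1, 0×-3 + 1×1]ᵀ
= [7.0000, 1.0000]ᵀ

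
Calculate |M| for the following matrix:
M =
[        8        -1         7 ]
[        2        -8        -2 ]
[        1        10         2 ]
det(M) = 234

Expand along row 0 (cofactor expansion): det(M) = a*(e*i - f*h) - b*(d*i - f*g) + c*(d*h - e*g), where the 3×3 is [[a, b, c], [d, e, f], [g, h, i]].
Minor M_00 = (-8)*(2) - (-2)*(10) = -16 + 20 = 4.
Minor M_01 = (2)*(2) - (-2)*(1) = 4 + 2 = 6.
Minor M_02 = (2)*(10) - (-8)*(1) = 20 + 8 = 28.
det(M) = (8)*(4) - (-1)*(6) + (7)*(28) = 32 + 6 + 196 = 234.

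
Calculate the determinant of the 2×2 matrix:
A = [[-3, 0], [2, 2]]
-6

For A = [[a, b], [c, d]], det(A) = a*d - b*c.
det(A) = (-3)*(2) - (0)*(2) = -6 - 0 = -6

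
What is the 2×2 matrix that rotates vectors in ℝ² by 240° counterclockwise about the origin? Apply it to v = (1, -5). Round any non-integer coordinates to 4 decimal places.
R = [[-1/2, √3/2], [-√3/2, -1/2]]; R·v = (-4.8301, 1.6340)

A counterclockwise rotation by angle θ in ℝ² has matrix R(θ) = [[cos θ, -sin θ], [sin θ, cos θ]].
For θ = 240°: cos θ = -1/2, sin θ = -√3/2.
R(240°) = [[-1/2, √3/2], [-√3/2, -1/2]].
R·v = [-1/2·1 + (√3/2)·-5, -√3/2·1 + -1/2·-5] = (-4.8301, 1.6340).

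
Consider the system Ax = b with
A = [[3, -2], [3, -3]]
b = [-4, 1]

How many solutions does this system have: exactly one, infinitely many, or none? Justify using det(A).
Exactly one solution

Compute det(A) = (3)*(-3) - (-2)*(3) = -3.
Because det(A) ≠ 0, A is invertible and Ax = b has a unique solution for every b (here x = A⁻¹ b).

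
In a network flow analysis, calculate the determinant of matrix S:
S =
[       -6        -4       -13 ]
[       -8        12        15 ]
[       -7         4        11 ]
det(S) = -1040

Expand along row 0 (cofactor expansion): det(S) = a*(e*i - f*h) - b*(d*i - f*g) + c*(d*h - e*g), where the 3×3 is [[a, b, c], [d, e, f], [g, h, i]].
Minor M_00 = (12)*(11) - (15)*(4) = 132 - 60 = 72.
Minor M_01 = (-8)*(11) - (15)*(-7) = -88 + 105 = 17.
Minor M_02 = (-8)*(4) - (12)*(-7) = -32 + 84 = 52.
det(S) = (-6)*(72) - (-4)*(17) + (-13)*(52) = -432 + 68 - 676 = -1040.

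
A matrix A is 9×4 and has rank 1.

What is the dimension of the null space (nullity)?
3

The rank-nullity theorem for an m×n matrix states:
rank(A) + nullity(A) = n (the number of columns).
Here n = 4 and rank(A) = 1, so nullity(A) = 4 - 1 = 3.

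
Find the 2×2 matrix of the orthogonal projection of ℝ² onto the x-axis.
[[1, 0], [0, 0]]

The orthogonal projection onto the line spanned by a nonzero vector u = (a, b) has matrix P = (u uᵀ) / (uᵀ u) = (1/(a² + b²)) · [[a², ab], [ab, b²]].
Here u = (1, 0), so a² + b² = 1 + 0 = 1.
P = (1/1) · [[1, 0], [0, 0]] = [[1, 0], [0, 0]].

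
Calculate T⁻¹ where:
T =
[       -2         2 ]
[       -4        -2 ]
det(T) = 12
T⁻¹ =
[     -1/6      -1/6 ]
[      1/3      -1/6 ]

For a 2×2 matrix T = [[a, b], [c, d]] with det(T) ≠ 0, T⁻¹ = (1/det(T)) * [[d, -b], [-c, a]].
det(T) = (-2)*(-2) - (2)*(-4) = 4 + 8 = 12.
T⁻¹ = (1/12) * [[-2, -2], [4, -2]].
Dividing each entry by 12 and reducing:
T⁻¹ =
[     -1/6      -1/6 ]
[      1/3      -1/6 ]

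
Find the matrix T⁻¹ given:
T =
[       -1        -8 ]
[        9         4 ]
det(T) = 68
T⁻¹ =
[     1/17      2/17 ]
[    -9/68     -1/68 ]

For a 2×2 matrix T = [[a, b], [c, d]] with det(T) ≠ 0, T⁻¹ = (1/det(T)) * [[d, -b], [-c, a]].
det(T) = (-1)*(4) - (-8)*(9) = -4 + 72 = 68.
T⁻¹ = (1/68) * [[4, 8], [-9, -1]].
Dividing each entry by 68 and reducing:
T⁻¹ =
[     1/17      2/17 ]
[    -9/68     -1/68 ]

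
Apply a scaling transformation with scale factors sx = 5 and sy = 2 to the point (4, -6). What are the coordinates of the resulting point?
(20, -12)

Scaling matrix:
[[5, 0], [0, 2]]
Result: (4 × 5, -6 × 2) = (20, -12)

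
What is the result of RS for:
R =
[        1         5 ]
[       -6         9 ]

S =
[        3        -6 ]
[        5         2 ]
RS =
[       28         4 ]
[       27        54 ]

Matrix multiplication: (RS)[i][j] = sum over k of R[i][k] * S[k][j].
  (RS)[0][0] = (1)*(3) + (5)*(5) = 28
  (RS)[0][1] = (1)*(-6) + (5)*(2) = 4
  (RS)[1][0] = (-6)*(3) + (9)*(5) = 27
  (RS)[1][1] = (-6)*(-6) + (9)*(2) = 54
RS =
[       28         4 ]
[       27        54 ]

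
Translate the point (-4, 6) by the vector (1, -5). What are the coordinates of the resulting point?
(-3, 1)

Translation by (1, -5):
x' = -4 + 1 = -3
y' = 6 + -5 = 1
Homogeneous matrix: [[1, 0, 1], [0, 1, -5], [0, 0, 1]]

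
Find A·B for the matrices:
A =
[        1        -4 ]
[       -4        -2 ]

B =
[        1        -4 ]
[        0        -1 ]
AB =
[        1         0 ]
[       -4        18 ]

Matrix multiplication: (AB)[i][j] = sum over k of A[i][k] * B[k][j].
  (AB)[0][0] = (1)*(1) + (-4)*(0) = 1
  (AB)[0][1] = (1)*(-4) + (-4)*(-1) = 0
  (AB)[1][0] = (-4)*(1) + (-2)*(0) = -4
  (AB)[1][1] = (-4)*(-4) + (-2)*(-1) = 18
AB =
[        1         0 ]
[       -4        18 ]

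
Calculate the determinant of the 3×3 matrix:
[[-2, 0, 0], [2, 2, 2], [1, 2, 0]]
8

Expansion along first row:
det = -2·det([[2,2],[2,0]]) - 0·det([[2,2],[1,0]]) + 0·det([[2,2],[1,2]])
    = -2·(2·0 - 2·2) - 0·(2·0 - 2·1) + 0·(2·2 - 2·1)
    = -2·-4 - 0·-2 + 0·2
    = 8 + 0 + 0 = 8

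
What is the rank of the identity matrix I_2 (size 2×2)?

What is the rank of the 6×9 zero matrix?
rank(I_2) = 2, rank(0) = 0

The identity I_2 has 2 columns that are the standard basis vectors e_1, …, e_2. These are linearly independent, so all 2 columns are pivots and rank(I_2) = 2.
The 6×9 zero matrix has every entry zero, so every row is the zero row and there are no pivots; rank(0) = 0.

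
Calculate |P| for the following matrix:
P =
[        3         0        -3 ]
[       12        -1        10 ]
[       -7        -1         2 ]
det(P) = 81

Expand along row 0 (cofactor expansion): det(P) = a*(e*i - f*h) - b*(d*i - f*g) + c*(d*h - e*g), where the 3×3 is [[a, b, c], [d, e, f], [g, h, i]].
Minor M_00 = (-1)*(2) - (10)*(-1) = -2 + 10 = 8.
Minor M_01 = (12)*(2) - (10)*(-7) = 24 + 70 = 94.
Minor M_02 = (12)*(-1) - (-1)*(-7) = -12 - 7 = -19.
det(P) = (3)*(8) - (0)*(94) + (-3)*(-19) = 24 + 0 + 57 = 81.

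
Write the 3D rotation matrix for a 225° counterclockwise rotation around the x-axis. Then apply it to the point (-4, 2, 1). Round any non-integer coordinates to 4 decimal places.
R = [[1, 0, 0], [0, -√2/2, √2/2], [0, -√2/2, -√2/2]]; R·(-4, 2, 1) = (-4.0000, -0.7071, -2.1213)

Rotation matrix for 225° around x-axis:
cos(225°) = -√2/2, sin(225°) = -√2/2
R = [[1, 0, 0], [0, -√2/2, √2/2], [0, -√2/2, -√2/2]]
Apply to (-4, 2, 1): R·[-4, 2, 1]ᵀ = (-4.0000, -0.7071, -2.1213)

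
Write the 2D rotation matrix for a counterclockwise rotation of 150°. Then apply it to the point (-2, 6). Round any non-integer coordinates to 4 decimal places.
R = [[-√3/2, -1/2], [1/2, -√3/2]]; R·(-2, 6) = (-1.2679, -6.1962)

Rotation matrix formula: R(θ) = [[cos θ, -sin θ], [sin θ, cos θ]]
For θ = 150°:
cos(150°) = -√3/2
sin(150°) = 1/2
R = [[-√3/2, -1/2], [1/2, -√3/2]]
Apply to (-2, 6): [-√3/2·-2 + (-1/2)·6, 1/2·-2 + -√3/2·6] = (-1.2679, -6.1962)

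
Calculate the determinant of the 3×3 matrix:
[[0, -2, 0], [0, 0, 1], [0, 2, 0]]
0

Expansion along first row:
det = 0·det([[0,1],[2,0]]) - -2·det([[0,1],[0,0]]) + 0·det([[0,0],[0,2]])
    = 0·(0·0 - 1·2) - -2·(0·0 - 1·0) + 0·(0·2 - 0·0)
    = 0·-2 - -2·0 + 0·0
    = 0 + 0 + 0 = 0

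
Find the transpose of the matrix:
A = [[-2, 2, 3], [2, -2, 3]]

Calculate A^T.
[[-2, 2], [2, -2], [3, 3]]

The transpose sends entry (i,j) to (j,i); rows become columns.
Row 0 of A: [-2, 2, 3] -> column 0 of A^T.
Row 1 of A: [2, -2, 3] -> column 1 of A^T.
A^T = [[-2, 2], [2, -2], [3, 3]]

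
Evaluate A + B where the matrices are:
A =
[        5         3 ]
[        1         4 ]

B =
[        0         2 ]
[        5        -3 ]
A + B =
[        5         5 ]
[        6         1 ]

Matrix addition is elementwise: (A+B)[i][j] = A[i][j] + B[i][j].
  (A+B)[0][0] = (5) + (0) = 5
  (A+B)[0][1] = (3) + (2) = 5
  (A+B)[1][0] = (1) + (5) = 6
  (A+B)[1][1] = (4) + (-3) = 1
A + B =
[        5         5 ]
[        6         1 ]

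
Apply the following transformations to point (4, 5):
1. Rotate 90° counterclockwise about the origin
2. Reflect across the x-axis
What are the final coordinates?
(-5, -4)

Step 1: Rotate 90° → (-5, 4)
Step 2: Reflect across the x-axis → (-5, -4)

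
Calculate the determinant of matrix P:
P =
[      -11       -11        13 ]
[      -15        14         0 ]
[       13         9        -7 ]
det(P) = -1888

Expand along row 0 (cofactor expansion): det(P) = a*(e*i - f*h) - b*(d*i - f*g) + c*(d*h - e*g), where the 3×3 is [[a, b, c], [d, e, f], [g, h, i]].
Minor M_00 = (14)*(-7) - (0)*(9) = -98 - 0 = -98.
Minor M_01 = (-15)*(-7) - (0)*(13) = 105 - 0 = 105.
Minor M_02 = (-15)*(9) - (14)*(13) = -135 - 182 = -317.
det(P) = (-11)*(-98) - (-11)*(105) + (13)*(-317) = 1078 + 1155 - 4121 = -1888.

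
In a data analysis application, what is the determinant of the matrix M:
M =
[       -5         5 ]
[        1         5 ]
det(M) = -30

For a 2×2 matrix [[a, b], [c, d]], det = a*d - b*c.
det(M) = (-5)*(5) - (5)*(1) = -25 - 5 = -30.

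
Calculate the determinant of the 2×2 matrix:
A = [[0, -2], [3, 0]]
6

For A = [[a, b], [c, d]], det(A) = a*d - b*c.
det(A) = (0)*(0) - (-2)*(3) = 0 - -6 = 6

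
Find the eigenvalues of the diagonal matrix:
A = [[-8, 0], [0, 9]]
λ₁ = -8, λ₂ = 9

The characteristic polynomial of A is det(A - λI) = (-8 - λ)(9 - λ) = 0.
The roots are λ = -8 and λ = 9, so the eigenvalues are the diagonal entries.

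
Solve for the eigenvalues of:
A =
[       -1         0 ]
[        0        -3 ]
λ = -3, -1

Solve det(A - λI) = 0. For a 2×2 matrix the characteristic equation is λ² - (trace)λ + det = 0.
trace(A) = a + d = -1 - 3 = -4.
det(A) = a*d - b*c = (-1)*(-3) - (0)*(0) = 3 - 0 = 3.
Characteristic equation: λ² - (-4)λ + (3) = 0.
Discriminant = (-4)² - 4*(3) = 16 - 12 = 4.
λ = (-4 ± √4) / 2 = (-4 ± 2) / 2 = -3, -1.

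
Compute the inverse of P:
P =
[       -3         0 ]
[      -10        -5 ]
det(P) = 15
P⁻¹ =
[     -1/3         0 ]
[      2/3      -1/5 ]

For a 2×2 matrix P = [[a, b], [c, d]] with det(P) ≠ 0, P⁻¹ = (1/det(P)) * [[d, -b], [-c, a]].
det(P) = (-3)*(-5) - (0)*(-10) = 15 - 0 = 15.
P⁻¹ = (1/15) * [[-5, 0], [10, -3]].
Dividing each entry by 15 and reducing:
P⁻¹ =
[     -1/3         0 ]
[      2/3      -1/5 ]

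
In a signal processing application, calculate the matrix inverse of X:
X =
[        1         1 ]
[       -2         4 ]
det(X) = 6
X⁻¹ =
[      2/3      -1/6 ]
[      1/3       1/6 ]

For a 2×2 matrix X = [[a, b], [c, d]] with det(X) ≠ 0, X⁻¹ = (1/det(X)) * [[d, -b], [-c, a]].
det(X) = (1)*(4) - (1)*(-2) = 4 + 2 = 6.
X⁻¹ = (1/6) * [[4, -1], [2, 1]].
Dividing each entry by 6 and reducing:
X⁻¹ =
[      2/3      -1/6 ]
[      1/3       1/6 ]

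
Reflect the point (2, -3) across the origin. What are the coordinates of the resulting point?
(-2, 3)

Reflection across origin: (2, -3) → (-2, 3)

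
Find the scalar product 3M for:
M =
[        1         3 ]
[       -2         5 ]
3M =
[        3         9 ]
[       -6        15 ]

Scalar multiplication is elementwise: (3M)[i][j] = 3 * M[i][j].
  (3M)[0][0] = 3 * (1) = 3
  (3M)[0][1] = 3 * (3) = 9
  (3M)[1][0] = 3 * (-2) = -6
  (3M)[1][1] = 3 * (5) = 15
3M =
[        3         9 ]
[       -6        15 ]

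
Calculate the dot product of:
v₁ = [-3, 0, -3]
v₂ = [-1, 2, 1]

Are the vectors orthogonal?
0, Yes

The dot product is the sum of products of corresponding components.
v₁·v₂ = (-3)*(-1) + (0)*(2) + (-3)*(1) = 3 + 0 - 3 = 0.
Two vectors are orthogonal iff their dot product is 0; here the dot product is 0, so the vectors are orthogonal.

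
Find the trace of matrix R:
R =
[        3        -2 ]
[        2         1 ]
tr(R) = 3 + 1 = 4

The trace of a square matrix is the sum of its diagonal entries.
Diagonal entries of R: R[0][0] = 3, R[1][1] = 1.
tr(R) = 3 + 1 = 4.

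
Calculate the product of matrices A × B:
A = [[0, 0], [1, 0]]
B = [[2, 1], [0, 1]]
[[0, 0], [2, 1]]

Matrix multiplication:
C[0][0] = 0×2 + 0×0 = 0
C[0][1] = 0×1 + 0×1 = 0
C[1][0] = 1×2 + 0×0 = 2
C[1][1] = 1×1 + 0×1 = 1
Result: [[0, 0], [2, 1]]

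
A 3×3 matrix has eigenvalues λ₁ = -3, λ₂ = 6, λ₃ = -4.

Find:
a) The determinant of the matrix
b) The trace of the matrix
det = 72, trace = -1

Two standard eigenvalue identities:
- det(A) equals the product of the eigenvalues (counted with multiplicity).
- trace(A) equals the sum of the eigenvalues.
det(A) = (-3)*(6)*(-4) = 72.
trace(A) = -3 + 6 - 4 = -1.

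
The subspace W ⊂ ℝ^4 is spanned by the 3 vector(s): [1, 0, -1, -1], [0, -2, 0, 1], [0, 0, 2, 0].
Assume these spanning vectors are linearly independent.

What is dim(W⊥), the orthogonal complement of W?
dim(W⊥) = 1

For any subspace W of ℝ^n, dim(W) + dim(W⊥) = n (the whole-space dimension).
Here the given 3 vectors are linearly independent, so dim(W) = 3.
Thus dim(W⊥) = n - dim(W) = 4 - 3 = 1.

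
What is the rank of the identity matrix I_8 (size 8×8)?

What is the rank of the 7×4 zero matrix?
rank(I_8) = 8, rank(0) = 0

The identity I_8 has 8 columns that are the standard basis vectors e_1, …, e_8. These are linearly independent, so all 8 columns are pivots and rank(I_8) = 8.
The 7×4 zero matrix has every entry zero, so every row is the zero row and there are no pivots; rank(0) = 0.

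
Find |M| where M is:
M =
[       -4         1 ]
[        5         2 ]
det(M) = -13

For a 2×2 matrix [[a, b], [c, d]], det = a*d - b*c.
det(M) = (-4)*(2) - (1)*(5) = -8 - 5 = -13.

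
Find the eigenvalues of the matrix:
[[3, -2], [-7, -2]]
λ = -4 and λ = 5

Characteristic equation: det(A - λI) = 0
λ² - (trace)λ + (det) = 0
λ² - (1)λ + (-20) = 0
λ² - 1λ - 20 = 0
Solving: λ = -4, 5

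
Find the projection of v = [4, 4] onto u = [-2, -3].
[40/13, 60/13]

The projection of v onto u is proj_u(v) = ((v·u) / (u·u)) · u.
v·u = (4)*(-2) + (4)*(-3) = -20.
u·u = (-2)*(-2) + (-3)*(-3) = 13.
coefficient = -20 / 13 = -20/13.
proj_u(v) = -20/13 · [-2, -3] = [40/13, 60/13].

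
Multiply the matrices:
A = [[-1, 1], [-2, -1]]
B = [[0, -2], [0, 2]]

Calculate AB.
[[0, 4], [0, 2]]

Each entry (i,j) of AB = sum over k of A[i][k]*B[k][j].
(AB)[0][0] = (-1)*(0) + (1)*(0) = 0
(AB)[0][1] = (-1)*(-2) + (1)*(2) = 4
(AB)[1][0] = (-2)*(0) + (-1)*(0) = 0
(AB)[1][1] = (-2)*(-2) + (-1)*(2) = 2
AB = [[0, 4], [0, 2]]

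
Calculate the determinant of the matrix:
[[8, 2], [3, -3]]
-30

For a 2×2 matrix [[a, b], [c, d]], det = ad - bc
det = (8)(-3) - (2)(3) = -24 - 6 = -30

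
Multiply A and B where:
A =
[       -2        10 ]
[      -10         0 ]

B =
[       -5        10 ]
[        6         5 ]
AB =
[       70        30 ]
[       50      -100 ]

Matrix multiplication: (AB)[i][j] = sum over k of A[i][k] * B[k][j].
  (AB)[0][0] = (-2)*(-5) + (10)*(6) = 70
  (AB)[0][1] = (-2)*(10) + (10)*(5) = 30
  (AB)[1][0] = (-10)*(-5) + (0)*(6) = 50
  (AB)[1][1] = (-10)*(10) + (0)*(5) = -100
AB =
[       70        30 ]
[       50      -100 ]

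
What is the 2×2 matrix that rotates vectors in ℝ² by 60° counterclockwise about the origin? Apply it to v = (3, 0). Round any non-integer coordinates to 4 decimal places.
R = [[1/2, -√3/2], [√3/2, 1/2]]; R·v = (1.5000, 2.5981)

A counterclockwise rotation by angle θ in ℝ² has matrix R(θ) = [[cos θ, -sin θ], [sin θ, cos θ]].
For θ = 60°: cos θ = 1/2, sin θ = √3/2.
R(60°) = [[1/2, -√3/2], [√3/2, 1/2]].
R·v = [1/2·3 + (-√3/2)·0, √3/2·3 + 1/2·0] = (1.5000, 2.5981).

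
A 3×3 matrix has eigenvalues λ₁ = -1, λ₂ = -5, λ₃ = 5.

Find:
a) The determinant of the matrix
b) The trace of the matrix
det = 25, trace = -1

Two standard eigenvalue identities:
- det(A) equals the product of the eigenvalues (counted with multiplicity).
- trace(A) equals the sum of the eigenvalues.
det(A) = (-1)*(-5)*(5) = 25.
trace(A) = -1 - 5 + 5 = -1.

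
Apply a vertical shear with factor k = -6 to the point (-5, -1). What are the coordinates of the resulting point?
(-5, 29)

Shear matrix for vertical shear with factor k = -6:
[[1, 0], [-6, 1]]
Result: (-5, -1) → (-5, 29)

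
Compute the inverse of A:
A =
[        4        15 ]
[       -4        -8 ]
det(A) = 28
A⁻¹ =
[     -2/7    -15/28 ]
[      1/7       1/7 ]

For a 2×2 matrix A = [[a, b], [c, d]] with det(A) ≠ 0, A⁻¹ = (1/det(A)) * [[d, -b], [-c, a]].
det(A) = (4)*(-8) - (15)*(-4) = -32 + 60 = 28.
A⁻¹ = (1/28) * [[-8, -15], [4, 4]].
Dividing each entry by 28 and reducing:
A⁻¹ =
[     -2/7    -15/28 ]
[      1/7       1/7 ]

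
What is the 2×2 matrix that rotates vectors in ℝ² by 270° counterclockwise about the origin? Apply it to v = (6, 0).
R = [[0, 1], [-1, 0]]; R·v = (0, -6)

A counterclockwise rotation by angle θ in ℝ² has matrix R(θ) = [[cos θ, -sin θ], [sin θ, cos θ]].
For θ = 270°: cos θ = 0, sin θ = -1.
R(270°) = [[0, 1], [-1, 0]].
R·v = [0·6 + (1)·0, -1·6 + 0·0] = (0, -6).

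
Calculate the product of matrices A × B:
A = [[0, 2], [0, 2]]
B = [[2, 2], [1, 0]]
[[2, 0], [2, 0]]

Matrix multiplication:
C[0][0] = 0×2 + 2×1 = 2
C[0][1] = 0×2 + 2×0 = 0
C[1][0] = 0×2 + 2×1 = 2
C[1][1] = 0×2 + 2×0 = 0
Result: [[2, 0], [2, 0]]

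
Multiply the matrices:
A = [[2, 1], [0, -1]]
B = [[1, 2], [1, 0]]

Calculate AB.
[[3, 4], [-1, 0]]

Each entry (i,j) of AB = sum over k of A[i][k]*B[k][j].
(AB)[0][0] = (2)*(1) + (1)*(1) = 3
(AB)[0][1] = (2)*(2) + (1)*(0) = 4
(AB)[1][0] = (0)*(1) + (-1)*(1) = -1
(AB)[1][1] = (0)*(2) + (-1)*(0) = 0
AB = [[3, 4], [-1, 0]]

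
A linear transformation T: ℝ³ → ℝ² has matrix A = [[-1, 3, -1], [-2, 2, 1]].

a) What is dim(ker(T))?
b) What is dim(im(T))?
dim(ker) = 1, dim(im) = 2

The two rows are not scalar multiples of one another (no single k satisfies row 2 = k × row 1), so they are linearly independent.
Thus rank(A) = 2.
dim(im(T)) = rank(A) = 2.
By the rank-nullity theorem applied to T: ℝ³ → ℝ², rank(A) + nullity(A) = 3 (the domain dimension), so dim(ker(T)) = 3 - 2 = 1.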